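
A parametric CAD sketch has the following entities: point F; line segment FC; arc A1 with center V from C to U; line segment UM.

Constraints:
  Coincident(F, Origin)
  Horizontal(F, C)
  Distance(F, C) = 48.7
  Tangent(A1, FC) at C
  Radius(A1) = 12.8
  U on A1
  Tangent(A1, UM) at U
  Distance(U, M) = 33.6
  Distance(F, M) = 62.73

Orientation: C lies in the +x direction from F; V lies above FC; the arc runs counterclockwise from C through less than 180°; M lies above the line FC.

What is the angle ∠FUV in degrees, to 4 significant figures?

15.32°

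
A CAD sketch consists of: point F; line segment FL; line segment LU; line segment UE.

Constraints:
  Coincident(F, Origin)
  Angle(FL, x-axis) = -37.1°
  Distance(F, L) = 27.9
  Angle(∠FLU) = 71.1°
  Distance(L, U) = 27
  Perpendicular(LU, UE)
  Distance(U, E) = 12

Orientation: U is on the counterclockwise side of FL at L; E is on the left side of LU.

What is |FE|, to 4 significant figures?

23.02

∠FLU = 71.1°, so LU runs at -37.1° + (180° − 71.1°) = 71.80° from the x-axis; with |LU| = 27.0, U = L + 27.0·(cos 71.80°, sin 71.80°) = (30.69, 8.820). LU ⟂ UE; with |UE| = 12.0 on the left of LU, E = U + 12.0·(-0.9500, 0.3123) = (19.29, 12.57). Then |FE| = |E − F| = 23.02.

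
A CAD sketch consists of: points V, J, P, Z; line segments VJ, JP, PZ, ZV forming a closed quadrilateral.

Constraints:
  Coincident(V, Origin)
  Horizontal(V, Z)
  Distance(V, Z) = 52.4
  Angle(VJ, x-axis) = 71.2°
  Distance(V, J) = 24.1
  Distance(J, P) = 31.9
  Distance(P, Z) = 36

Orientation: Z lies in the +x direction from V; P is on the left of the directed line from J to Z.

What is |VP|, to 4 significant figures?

50.32

Checks: |JP| = 31.90 ✓; |PZ| = 36.00 ✓.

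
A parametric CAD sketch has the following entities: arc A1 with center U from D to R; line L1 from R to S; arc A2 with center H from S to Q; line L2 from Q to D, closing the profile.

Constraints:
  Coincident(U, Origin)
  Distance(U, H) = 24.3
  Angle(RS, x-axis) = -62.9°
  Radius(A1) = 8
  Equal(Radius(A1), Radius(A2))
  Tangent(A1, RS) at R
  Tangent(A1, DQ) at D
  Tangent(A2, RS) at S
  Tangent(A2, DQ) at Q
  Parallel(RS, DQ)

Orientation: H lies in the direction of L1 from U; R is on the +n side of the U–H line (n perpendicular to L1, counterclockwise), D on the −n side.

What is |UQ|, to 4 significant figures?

25.58

Tangency of A1 to both parallel lines with radius 8.0 puts R and D at U ± 8.0·n: R = (7.122, 3.644), D = (-7.122, -3.644). Equal radii place S and Q the same way about H: S = H + 8.0·n = (18.19, -17.99), Q = H − 8.0·n = (3.948, -25.28). Then |UQ| = |Q − U| = 25.58.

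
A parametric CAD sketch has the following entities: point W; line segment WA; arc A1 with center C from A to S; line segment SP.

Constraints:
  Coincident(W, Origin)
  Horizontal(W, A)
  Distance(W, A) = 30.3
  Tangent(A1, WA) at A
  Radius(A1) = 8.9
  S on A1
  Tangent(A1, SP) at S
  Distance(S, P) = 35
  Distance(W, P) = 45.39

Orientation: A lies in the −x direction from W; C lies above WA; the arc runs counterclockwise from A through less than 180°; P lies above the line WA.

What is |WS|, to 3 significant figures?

22.8

Checks: |CS| = 8.900 ✓; ∠(CS, SP) = 90.00° ✓; |SP| = 35.00 ✓; |WP| = 45.39 ✓.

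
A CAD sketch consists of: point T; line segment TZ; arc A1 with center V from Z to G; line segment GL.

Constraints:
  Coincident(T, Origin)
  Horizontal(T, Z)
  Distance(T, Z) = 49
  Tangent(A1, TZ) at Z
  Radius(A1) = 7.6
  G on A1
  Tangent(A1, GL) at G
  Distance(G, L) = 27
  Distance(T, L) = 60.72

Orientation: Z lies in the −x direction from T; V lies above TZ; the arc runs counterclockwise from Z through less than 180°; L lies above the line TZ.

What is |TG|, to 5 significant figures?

42.809

T is at the origin; T and Z share the same y with |TZ| = 49.0 and Z on the −x side, so Z = (-49.000, 0.0000). Since A1 is tangent to TZ there, VZ ⟂ TZ, so V = Z + (0, 7.6) = (-49.000, 7.6000). Since VG ⟂ GL (tangency), |VL| = √(7.6² + 27.0²) = 28.049 regardless of where G sits on A1. So L lies on both circle(T, 60.72) and circle(V, 28.049); the above-TZ intersection is L = (-49.154, 35.649). G is the foot of the tangent from L: G = (-41.696, 9.6993).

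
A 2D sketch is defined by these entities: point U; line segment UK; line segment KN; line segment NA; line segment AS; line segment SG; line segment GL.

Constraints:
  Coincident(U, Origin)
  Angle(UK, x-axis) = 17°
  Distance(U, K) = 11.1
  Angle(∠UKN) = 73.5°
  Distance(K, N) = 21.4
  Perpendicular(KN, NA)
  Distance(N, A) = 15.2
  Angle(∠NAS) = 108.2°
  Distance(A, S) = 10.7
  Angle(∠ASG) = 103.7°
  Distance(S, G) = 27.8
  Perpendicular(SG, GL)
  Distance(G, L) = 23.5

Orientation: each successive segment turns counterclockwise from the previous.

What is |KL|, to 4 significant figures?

24.03

∠ASG = 103.7° gives SG at 1.600° from the x-axis; with |SG| = 27.8, G = (16.74, 3.156). SG ⟂ GL, so GL runs at 91.60°; with |GL| = 23.5, L = (16.08, 26.65). Then |KL| = |L − K| = 24.03.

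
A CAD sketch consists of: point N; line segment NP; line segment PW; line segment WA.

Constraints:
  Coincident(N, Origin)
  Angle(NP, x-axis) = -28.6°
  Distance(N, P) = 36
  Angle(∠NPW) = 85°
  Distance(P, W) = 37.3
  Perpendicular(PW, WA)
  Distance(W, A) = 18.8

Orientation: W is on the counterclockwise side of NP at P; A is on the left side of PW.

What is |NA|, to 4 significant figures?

38.19

N is at the origin; NP runs at -28.6° with length 36.0, so P = 36.0·(cos -28.6°, sin -28.6°) = (31.61, -17.23). ∠NPW = 85.0°, so PW runs at -28.6° + (180° − 85.0°) = 66.40° from the x-axis; with |PW| = 37.3, W = P + 37.3·(cos 66.40°, sin 66.40°) = (46.54, 16.95). PW is perpendicular to WA; with |WA| = 18.8 on the left of PW, A = W + 18.8·(-0.9164, 0.4003) = (29.31, 24.47). Then |NA| = |A − N| = 38.19.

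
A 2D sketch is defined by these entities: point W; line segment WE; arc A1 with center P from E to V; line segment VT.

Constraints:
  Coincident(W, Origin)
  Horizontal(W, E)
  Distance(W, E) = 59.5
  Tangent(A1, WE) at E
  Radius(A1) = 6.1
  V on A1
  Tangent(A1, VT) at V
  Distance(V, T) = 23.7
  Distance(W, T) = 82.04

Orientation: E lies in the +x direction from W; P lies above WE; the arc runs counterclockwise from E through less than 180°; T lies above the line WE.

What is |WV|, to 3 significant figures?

64.2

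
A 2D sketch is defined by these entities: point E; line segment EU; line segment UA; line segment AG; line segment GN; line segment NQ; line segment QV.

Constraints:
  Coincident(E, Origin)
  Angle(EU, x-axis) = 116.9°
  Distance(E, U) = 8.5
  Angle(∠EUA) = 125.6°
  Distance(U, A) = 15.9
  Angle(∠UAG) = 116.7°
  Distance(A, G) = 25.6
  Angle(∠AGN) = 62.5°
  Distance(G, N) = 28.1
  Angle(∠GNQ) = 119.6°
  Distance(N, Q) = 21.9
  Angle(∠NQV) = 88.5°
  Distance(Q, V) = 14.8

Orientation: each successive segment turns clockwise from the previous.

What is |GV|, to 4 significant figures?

36.68

E is at the origin; EU runs at 116.9° with length 8.5, so U = (-3.846, 7.580). ∠EUA = 125.6° gives UA at 62.50° from the x-axis; with |UA| = 15.9, A = (3.496, 21.68). ∠UAG = 116.7° gives AG at -0.8000° from the x-axis; with |AG| = 25.6, G = (29.09, 21.33). ∠AGN = 62.5° gives GN at -118.3° from the x-axis; with |GN| = 28.1, N = (15.77, -3.415). ∠GNQ = 119.6° gives NQ at -178.7° from the x-axis; with |NQ| = 21.9, Q = (-6.123, -3.912). ∠NQV = 88.5° gives QV at 89.80° from the x-axis; with |QV| = 14.8, V = (-6.071, 10.89). Then |GV| = |V − G| = 36.68.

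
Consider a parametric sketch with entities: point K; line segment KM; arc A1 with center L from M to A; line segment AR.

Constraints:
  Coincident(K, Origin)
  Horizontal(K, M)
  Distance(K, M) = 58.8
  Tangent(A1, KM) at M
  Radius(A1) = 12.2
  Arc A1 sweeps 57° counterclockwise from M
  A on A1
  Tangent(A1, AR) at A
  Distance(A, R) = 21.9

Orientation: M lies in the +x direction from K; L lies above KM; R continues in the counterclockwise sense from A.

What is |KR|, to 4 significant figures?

84.42

K is at the origin; K and M share the same y with |KM| = 58.8 and M on the +x side, so M = (58.80, 0.000). Tangency of A1 to KM means the radius LM is perpendicular to KM, so L = M + (0, 12.2) = (58.80, 12.20). On A1, M sits at bearing -90° from L; a 57° counterclockwise sweep puts A at bearing -33°, so A = L + 12.2·(cos -33°, sin -33°) = (69.03, 5.555). Since A1 is tangent to AR there, LA ⟂ AR, so AR runs along (−sin -33°, cos -33°); with |AR| = 21.9, R = (80.96, 23.92). Then |KR| = |R − K| = 84.42.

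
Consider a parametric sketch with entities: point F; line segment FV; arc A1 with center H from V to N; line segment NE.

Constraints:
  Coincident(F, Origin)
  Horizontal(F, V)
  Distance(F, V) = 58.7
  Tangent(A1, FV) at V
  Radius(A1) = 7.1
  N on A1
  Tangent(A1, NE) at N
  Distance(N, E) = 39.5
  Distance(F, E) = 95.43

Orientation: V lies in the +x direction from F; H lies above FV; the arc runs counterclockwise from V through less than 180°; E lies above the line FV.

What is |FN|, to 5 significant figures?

64.159

Checks: |HN| = 7.100 ✓; ∠(HN, NE) = 90.00° ✓; |NE| = 39.50 ✓; |FE| = 95.43 ✓.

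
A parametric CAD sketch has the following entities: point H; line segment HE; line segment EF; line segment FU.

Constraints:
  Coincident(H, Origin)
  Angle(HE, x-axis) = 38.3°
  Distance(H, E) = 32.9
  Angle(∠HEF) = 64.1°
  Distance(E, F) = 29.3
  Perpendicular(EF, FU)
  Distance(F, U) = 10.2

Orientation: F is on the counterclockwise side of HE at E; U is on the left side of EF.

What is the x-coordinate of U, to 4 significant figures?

-5.000

H is at the origin; HE runs at 38.3° with length 32.9, so E = 32.9·(cos 38.3°, sin 38.3°) = (25.82, 20.39). ∠HEF = 64.1°, so EF runs at 38.3° + (180° − 64.1°) = 154.2° from the x-axis; with |EF| = 29.3, F = E + 29.3·(cos 154.2°, sin 154.2°) = (-0.5602, 33.14). The perpendicularity gives FU at right angles to EF; with |FU| = 10.2 on the left of EF, U = F + 10.2·(-0.4352, -0.9003) = (-5.000, 23.96). So U.x = -5.000.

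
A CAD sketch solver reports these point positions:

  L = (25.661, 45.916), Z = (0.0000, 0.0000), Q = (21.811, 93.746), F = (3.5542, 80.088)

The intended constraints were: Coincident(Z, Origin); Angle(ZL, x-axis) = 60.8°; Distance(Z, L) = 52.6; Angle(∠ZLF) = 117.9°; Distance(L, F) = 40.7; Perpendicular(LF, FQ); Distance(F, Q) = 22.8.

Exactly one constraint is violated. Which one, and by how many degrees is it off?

Perpendicular(LF, FQ) — off by 3.90°.

Z = (0.00, 0.00) ✓; ZL at 60.80° ✓; |ZL| = 52.60 ✓; ∠ZLF = 117.9° ✓; |LF| = 40.70 ✓; ∠(LF, FQ) = 86.10° ✗; |FQ| = 22.80 ✓.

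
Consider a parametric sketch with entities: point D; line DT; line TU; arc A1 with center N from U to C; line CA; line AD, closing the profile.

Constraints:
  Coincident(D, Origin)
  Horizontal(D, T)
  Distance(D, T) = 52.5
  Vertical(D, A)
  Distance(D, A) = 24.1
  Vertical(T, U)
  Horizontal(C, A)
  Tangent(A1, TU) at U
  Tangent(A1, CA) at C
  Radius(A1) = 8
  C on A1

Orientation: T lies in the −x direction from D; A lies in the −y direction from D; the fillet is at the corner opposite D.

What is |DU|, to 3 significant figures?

54.9

D is at the origin; DT is horizontal with |DT| = 52.5 and T on the −x side, so T = (-52.5, 0.00). D and A share the same x with |DA| = 24.1 and A on the −y side, so A = (0.00, -24.1). The virtual corner opposite D is at (-52.5, -24.1). Since A1 is tangent to TU there, NU ⟂ TU and A1 meets CA tangentially, so NC is at right angles to CA, with radius 8.0, so the center N sits 8.0 in from both sides at N = (-44.5, -16.1). That places the tangent points at U = (-52.5, -16.1) on TU and C = (-44.5, -24.1) on CA. Then |DU| = |U − D| = 54.9.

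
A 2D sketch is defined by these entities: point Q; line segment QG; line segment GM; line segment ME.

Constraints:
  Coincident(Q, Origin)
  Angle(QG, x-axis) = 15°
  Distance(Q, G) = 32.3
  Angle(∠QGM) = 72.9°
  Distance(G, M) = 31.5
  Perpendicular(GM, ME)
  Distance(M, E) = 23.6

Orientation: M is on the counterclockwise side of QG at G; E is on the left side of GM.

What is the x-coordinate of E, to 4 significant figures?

-5.532

Q is at the origin; QG runs at 15.0° with length 32.3, so G = 32.3·(cos 15.0°, sin 15.0°) = (31.20, 8.360). ∠QGM = 72.9°, so GM runs at 15.0° + (180° − 72.9°) = 122.1° from the x-axis; with |GM| = 31.5, M = G + 31.5·(cos 122.1°, sin 122.1°) = (14.46, 35.04). The perpendicularity gives ME at right angles to GM; with |ME| = 23.6 on the left of GM, E = M + 23.6·(-0.8471, -0.5314) = (-5.532, 22.50). So E.x = -5.532.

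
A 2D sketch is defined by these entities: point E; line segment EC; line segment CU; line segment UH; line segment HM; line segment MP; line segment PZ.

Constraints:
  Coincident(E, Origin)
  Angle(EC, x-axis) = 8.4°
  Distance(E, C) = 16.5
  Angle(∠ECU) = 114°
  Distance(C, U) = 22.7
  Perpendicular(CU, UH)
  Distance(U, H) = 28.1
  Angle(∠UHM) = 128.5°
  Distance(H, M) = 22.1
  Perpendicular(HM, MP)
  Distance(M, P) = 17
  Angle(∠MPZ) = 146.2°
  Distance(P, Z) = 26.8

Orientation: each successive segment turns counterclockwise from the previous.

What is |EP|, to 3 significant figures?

13.6

E is at the origin; EC runs at 8.4° with length 16.5, so C = (16.3, 2.41). ∠ECU = 114.0° gives CU at 74.4° from the x-axis; with |CU| = 22.7, U = (22.4, 24.3). The perpendicularity gives UH at right angles to CU, so UH runs at 164°; with |UH| = 28.1, H = (-4.64, 31.8). ∠UHM = 128.5° gives HM at -144° from the x-axis; with |HM| = 22.1, M = (-22.5, 18.9). HM is perpendicular to MP, so MP runs at -54.1°; with |MP| = 17.0, P = (-12.6, 5.10). Then |EP| = |P − E| = 13.6.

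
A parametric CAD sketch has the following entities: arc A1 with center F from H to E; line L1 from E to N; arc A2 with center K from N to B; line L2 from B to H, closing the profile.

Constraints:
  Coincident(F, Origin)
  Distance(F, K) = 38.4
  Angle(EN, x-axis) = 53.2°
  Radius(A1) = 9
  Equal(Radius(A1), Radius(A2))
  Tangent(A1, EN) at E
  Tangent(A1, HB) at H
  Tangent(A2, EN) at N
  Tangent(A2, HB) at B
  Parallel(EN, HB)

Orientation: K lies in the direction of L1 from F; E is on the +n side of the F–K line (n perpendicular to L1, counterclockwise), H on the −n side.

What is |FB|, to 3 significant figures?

39.4

The slot axis is L1's direction at 53.2°, so u = (cos 53.2°, sin 53.2°) = (0.599, 0.801) and n = (−sin 53.2°, cos 53.2°) = (-0.801, 0.599). F is at the origin and K lies 38.4 along u from F, so K = 38.4·u = (23.0, 30.7). Tangency of A1 to both parallel lines with radius 9.0 puts E and H at F ± 9.0·n: E = (-7.21, 5.39), H = (7.21, -5.39). Equal radii place N and B the same way about K: N = K + 9.0·n = (15.8, 36.1), B = K − 9.0·n = (30.2, 25.4). Then |FB| = |B − F| = 39.4.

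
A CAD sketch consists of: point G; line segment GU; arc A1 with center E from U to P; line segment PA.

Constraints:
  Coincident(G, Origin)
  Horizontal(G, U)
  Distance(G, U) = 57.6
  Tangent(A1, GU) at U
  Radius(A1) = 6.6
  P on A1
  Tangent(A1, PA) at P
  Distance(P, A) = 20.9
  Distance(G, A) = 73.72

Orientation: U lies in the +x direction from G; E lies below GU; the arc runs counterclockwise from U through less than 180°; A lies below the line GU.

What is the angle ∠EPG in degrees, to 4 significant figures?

117.9°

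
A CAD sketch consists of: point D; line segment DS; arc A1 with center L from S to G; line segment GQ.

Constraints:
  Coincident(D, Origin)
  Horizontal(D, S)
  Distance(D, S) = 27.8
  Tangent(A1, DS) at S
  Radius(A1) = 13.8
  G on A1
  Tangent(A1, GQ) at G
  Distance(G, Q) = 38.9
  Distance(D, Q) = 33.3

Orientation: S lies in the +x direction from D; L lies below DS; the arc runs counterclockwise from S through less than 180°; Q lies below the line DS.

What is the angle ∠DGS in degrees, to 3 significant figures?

144°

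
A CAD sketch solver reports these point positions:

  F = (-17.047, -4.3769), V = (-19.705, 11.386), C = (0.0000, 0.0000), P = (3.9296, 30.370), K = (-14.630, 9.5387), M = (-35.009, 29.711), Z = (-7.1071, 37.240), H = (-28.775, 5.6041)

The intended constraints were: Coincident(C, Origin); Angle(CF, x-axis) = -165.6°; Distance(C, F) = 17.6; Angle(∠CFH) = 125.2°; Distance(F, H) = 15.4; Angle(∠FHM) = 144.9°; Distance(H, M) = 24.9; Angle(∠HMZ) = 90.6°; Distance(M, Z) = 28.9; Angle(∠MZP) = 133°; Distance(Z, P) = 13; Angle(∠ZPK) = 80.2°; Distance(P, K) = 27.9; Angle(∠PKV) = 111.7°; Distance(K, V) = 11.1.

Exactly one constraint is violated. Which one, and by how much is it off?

Distance(K, V) = 11.1 — off by 5.70.

C = (0.00, 0.00) ✓; CF at -165.6° ✓; |CF| = 17.60 ✓; ∠CFH = 125.2° ✓; |FH| = 15.40 ✓; ∠FHM = 144.9° ✓; |HM| = 24.90 ✓; ∠HMZ = 90.60° ✓; |MZ| = 28.90 ✓; ∠MZP = 133.0° ✓; |ZP| = 13.00 ✓; ∠ZPK = 80.20° ✓; |PK| = 27.90 ✓; ∠PKV = 111.7° ✓; |KV| = 5.401 ✗.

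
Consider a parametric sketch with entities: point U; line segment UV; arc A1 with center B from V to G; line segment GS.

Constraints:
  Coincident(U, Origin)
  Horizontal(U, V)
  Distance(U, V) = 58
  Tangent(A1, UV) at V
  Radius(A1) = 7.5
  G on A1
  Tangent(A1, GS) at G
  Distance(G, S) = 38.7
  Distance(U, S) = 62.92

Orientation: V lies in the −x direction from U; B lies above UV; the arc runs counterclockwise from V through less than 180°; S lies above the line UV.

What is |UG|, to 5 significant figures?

50.987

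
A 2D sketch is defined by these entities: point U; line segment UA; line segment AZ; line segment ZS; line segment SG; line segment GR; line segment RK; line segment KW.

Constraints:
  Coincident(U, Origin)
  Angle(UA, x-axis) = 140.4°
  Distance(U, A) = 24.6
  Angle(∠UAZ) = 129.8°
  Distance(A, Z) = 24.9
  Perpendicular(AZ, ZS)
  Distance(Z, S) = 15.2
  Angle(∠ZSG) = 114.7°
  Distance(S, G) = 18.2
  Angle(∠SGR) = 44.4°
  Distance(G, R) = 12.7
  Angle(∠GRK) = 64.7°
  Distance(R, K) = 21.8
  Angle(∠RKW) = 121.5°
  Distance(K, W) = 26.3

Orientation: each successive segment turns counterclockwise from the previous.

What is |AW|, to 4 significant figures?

56.30

U is at the origin; UA runs at 140.4° with length 24.6, so A = (-18.95, 15.68). ∠UAZ = 129.8° gives AZ at -169.4° from the x-axis; with |AZ| = 24.9, Z = (-43.43, 11.10). The perpendicularity gives ZS at right angles to AZ, so ZS runs at -79.40°; with |ZS| = 15.2, S = (-40.63, -3.840). ∠ZSG = 114.7° gives SG at -14.10° from the x-axis; with |SG| = 18.2, G = (-22.98, -8.274). ∠SGR = 44.4° gives GR at 121.5° from the x-axis; with |GR| = 12.7, R = (-29.62, 2.554). ∠GRK = 64.7° gives RK at -123.2° from the x-axis; with |RK| = 21.8, K = (-41.55, -15.69). ∠RKW = 121.5° gives KW at -64.70° from the x-axis; with |KW| = 26.3, W = (-30.32, -39.46). Then |AW| = |W − A| = 56.30.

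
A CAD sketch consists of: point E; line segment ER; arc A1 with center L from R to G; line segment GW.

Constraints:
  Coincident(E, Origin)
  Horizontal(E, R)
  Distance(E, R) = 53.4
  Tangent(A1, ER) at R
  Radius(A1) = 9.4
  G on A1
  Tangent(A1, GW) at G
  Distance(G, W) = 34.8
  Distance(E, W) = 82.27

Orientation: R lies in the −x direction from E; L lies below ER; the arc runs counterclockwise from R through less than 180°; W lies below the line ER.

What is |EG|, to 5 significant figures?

62.854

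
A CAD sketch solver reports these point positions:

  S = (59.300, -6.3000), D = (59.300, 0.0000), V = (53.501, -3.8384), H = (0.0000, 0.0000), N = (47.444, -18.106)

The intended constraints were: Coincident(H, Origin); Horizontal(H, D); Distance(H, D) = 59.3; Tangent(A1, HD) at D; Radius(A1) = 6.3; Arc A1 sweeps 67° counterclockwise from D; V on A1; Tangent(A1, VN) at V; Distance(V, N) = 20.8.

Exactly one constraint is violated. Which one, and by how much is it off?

Distance(V, N) = 20.8 — off by 5.30.

H = (0.00, 0.00) ✓; H.y = 0.00, D.y = 0.00 ✓; |HD| = 59.30 ✓; ∠(SD, DH) = 90.00° ✓; |SD| = 6.300 ✓; bearing(S→V) − bearing(S→D) = 67.00° ✓; |SV| = 6.300 ✓; ∠(SV, VN) = 90.00° ✓; |VN| = 15.50 ✗.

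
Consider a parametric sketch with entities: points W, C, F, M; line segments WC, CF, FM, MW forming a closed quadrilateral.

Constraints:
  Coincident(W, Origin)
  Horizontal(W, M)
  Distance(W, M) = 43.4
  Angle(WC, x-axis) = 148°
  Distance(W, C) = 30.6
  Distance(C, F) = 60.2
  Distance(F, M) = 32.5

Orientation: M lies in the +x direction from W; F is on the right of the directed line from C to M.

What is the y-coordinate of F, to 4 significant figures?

-22.61

Checks: |CF| = 60.20 ✓; |FM| = 32.50 ✓.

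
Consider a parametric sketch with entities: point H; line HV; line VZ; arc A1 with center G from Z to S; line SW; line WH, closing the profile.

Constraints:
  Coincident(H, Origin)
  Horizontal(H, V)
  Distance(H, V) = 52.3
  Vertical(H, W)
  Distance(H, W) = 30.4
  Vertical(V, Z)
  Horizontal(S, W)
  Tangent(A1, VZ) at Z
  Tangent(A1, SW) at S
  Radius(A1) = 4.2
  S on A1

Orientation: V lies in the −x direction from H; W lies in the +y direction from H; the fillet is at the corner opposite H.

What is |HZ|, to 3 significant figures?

58.5

H is at the origin; HV is horizontal with |HV| = 52.3 and V on the −x side, so V = (-52.3, 0.00). H and W share the same x with |HW| = 30.4 and W on the +y side, so W = (0.00, 30.4). The virtual corner opposite H is at (-52.3, 30.4). Tangency of A1 to VZ means the radius GZ is perpendicular to VZ and A1 meets SW tangentially, so GS is at right angles to SW, with radius 4.2, so the center G sits 4.2 in from both sides at G = (-48.1, 26.2). That places the tangent points at Z = (-52.3, 26.2) on VZ and S = (-48.1, 30.4) on SW. Then |HZ| = |Z − H| = 58.5.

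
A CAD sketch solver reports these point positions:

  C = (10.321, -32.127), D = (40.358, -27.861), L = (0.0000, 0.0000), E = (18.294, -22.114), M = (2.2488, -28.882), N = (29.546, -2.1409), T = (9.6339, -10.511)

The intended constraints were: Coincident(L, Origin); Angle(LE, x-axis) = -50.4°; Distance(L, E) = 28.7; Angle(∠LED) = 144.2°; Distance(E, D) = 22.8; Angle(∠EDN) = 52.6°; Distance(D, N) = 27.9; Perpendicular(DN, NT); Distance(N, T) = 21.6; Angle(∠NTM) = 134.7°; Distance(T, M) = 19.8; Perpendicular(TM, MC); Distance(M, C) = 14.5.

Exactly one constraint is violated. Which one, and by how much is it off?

Distance(M, C) = 14.5 — off by 5.80.

L = (0.00, 0.00) ✓; LE at -50.40° ✓; |LE| = 28.70 ✓; ∠LED = 144.2° ✓; |ED| = 22.80 ✓; ∠EDN = 52.60° ✓; |DN| = 27.90 ✓; ∠(DN, NT) = 90.00° ✓; |NT| = 21.60 ✓; ∠NTM = 134.7° ✓; |TM| = 19.80 ✓; ∠(TM, MC) = 90.00° ✓; |MC| = 8.700 ✗.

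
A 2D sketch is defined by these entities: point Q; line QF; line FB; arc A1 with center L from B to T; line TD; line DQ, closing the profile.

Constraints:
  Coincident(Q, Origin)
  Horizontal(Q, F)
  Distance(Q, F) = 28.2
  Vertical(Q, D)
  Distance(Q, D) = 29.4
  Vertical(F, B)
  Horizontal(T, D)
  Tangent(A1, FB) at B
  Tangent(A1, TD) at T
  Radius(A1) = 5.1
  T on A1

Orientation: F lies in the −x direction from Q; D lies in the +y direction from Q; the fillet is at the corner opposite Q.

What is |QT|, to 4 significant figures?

37.39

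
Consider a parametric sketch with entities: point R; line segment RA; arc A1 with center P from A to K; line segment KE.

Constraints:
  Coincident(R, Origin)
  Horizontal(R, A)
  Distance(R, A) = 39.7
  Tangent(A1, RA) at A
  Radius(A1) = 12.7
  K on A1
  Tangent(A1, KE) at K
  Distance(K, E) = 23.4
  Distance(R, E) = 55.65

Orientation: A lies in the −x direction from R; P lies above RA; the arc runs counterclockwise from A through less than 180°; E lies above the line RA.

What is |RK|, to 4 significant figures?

34.02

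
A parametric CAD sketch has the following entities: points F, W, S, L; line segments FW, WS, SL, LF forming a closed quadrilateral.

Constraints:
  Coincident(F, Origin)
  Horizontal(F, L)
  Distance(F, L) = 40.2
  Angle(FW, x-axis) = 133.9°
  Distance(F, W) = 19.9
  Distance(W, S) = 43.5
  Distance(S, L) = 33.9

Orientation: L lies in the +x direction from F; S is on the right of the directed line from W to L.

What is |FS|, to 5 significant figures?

23.808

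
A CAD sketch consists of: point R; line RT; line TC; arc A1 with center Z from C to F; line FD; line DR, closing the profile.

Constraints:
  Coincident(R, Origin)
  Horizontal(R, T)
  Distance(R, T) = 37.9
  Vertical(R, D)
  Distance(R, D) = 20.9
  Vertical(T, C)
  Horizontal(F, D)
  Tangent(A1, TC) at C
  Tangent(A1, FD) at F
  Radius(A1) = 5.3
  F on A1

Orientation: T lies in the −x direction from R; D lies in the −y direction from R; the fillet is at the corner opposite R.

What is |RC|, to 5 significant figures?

40.985

The virtual corner opposite R is at (-37.900, -20.900). A1 meets TC tangentially, so ZC is at right angles to TC and since A1 is tangent to FD there, ZF ⟂ FD, with radius 5.3, so the center Z sits 5.3 in from both sides at Z = (-32.600, -15.600). That places the tangent points at C = (-37.900, -15.600) on TC and F = (-32.600, -20.900) on FD. Then |RC| = |C − R| = 40.985.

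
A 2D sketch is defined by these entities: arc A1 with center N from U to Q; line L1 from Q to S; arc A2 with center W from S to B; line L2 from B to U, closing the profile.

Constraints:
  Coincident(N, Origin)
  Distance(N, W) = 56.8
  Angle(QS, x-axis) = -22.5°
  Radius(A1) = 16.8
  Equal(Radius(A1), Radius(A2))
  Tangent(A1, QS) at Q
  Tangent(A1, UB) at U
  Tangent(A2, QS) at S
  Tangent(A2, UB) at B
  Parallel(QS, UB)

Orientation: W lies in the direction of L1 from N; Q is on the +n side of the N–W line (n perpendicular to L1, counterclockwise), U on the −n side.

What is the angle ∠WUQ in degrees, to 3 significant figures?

73.5°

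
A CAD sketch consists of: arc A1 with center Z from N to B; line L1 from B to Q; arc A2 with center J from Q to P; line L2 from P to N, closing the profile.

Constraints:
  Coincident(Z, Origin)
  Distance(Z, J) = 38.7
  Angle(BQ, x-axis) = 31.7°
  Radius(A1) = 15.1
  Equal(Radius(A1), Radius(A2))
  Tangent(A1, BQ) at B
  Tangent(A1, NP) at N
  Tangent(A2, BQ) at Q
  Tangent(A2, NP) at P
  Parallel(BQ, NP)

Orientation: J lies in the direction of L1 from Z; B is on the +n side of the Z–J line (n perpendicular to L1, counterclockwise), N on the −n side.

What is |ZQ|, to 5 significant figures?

41.542

The slot axis is L1's direction at 31.7°, so u = (cos 31.7°, sin 31.7°) = (0.85081, 0.52547) and n = (−sin 31.7°, cos 31.7°) = (-0.52547, 0.85081). Z is at the origin and J lies 38.7 along u from Z, so J = 38.7·u = (32.926, 20.336). Tangency of A1 to both parallel lines with radius 15.1 puts B and N at Z ± 15.1·n: B = (-7.9346, 12.847), N = (7.9346, -12.847). Equal radii place Q and P the same way about J: Q = J + 15.1·n = (24.992, 33.183), P = J − 15.1·n = (40.861, 7.4885). Then |ZQ| = |Q − Z| = 41.542.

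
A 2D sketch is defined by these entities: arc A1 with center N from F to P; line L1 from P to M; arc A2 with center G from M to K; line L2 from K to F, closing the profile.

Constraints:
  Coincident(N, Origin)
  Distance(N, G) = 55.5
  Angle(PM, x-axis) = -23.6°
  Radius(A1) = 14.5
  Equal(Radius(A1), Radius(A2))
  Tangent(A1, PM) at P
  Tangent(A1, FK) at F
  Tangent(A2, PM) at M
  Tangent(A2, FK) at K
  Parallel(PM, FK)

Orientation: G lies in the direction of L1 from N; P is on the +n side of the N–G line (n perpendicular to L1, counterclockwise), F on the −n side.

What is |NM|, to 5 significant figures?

57.363

The slot axis is L1's direction at -23.6°, so u = (cos -23.6°, sin -23.6°) = (0.91636, -0.40035) and n = (−sin -23.6°, cos -23.6°) = (0.40035, 0.91636). N is at the origin and G lies 55.5 along u from N, so G = 55.5·u = (50.858, -22.219). Tangency of A1 to both parallel lines with radius 14.5 puts P and F at N ± 14.5·n: P = (5.8051, 13.287), F = (-5.8051, -13.287). Equal radii place M and K the same way about G: M = G + 14.5·n = (56.663, -8.9321), K = G − 14.5·n = (45.053, -35.507). Then |NM| = |M − N| = 57.363.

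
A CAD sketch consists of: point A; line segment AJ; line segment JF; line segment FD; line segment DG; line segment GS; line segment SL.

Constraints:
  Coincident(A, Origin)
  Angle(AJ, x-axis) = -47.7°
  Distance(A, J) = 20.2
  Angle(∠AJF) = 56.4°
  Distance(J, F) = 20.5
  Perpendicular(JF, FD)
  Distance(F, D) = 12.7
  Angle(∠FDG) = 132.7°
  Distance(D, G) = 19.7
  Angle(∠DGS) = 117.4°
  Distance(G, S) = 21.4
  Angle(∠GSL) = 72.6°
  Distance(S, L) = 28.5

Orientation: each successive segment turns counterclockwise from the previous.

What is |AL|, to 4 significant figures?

22.21

∠DGS = 117.4° gives GS at -84.20° from the x-axis; with |GS| = 21.4, S = (-8.050, -24.04). ∠GSL = 72.6° gives SL at 23.20° from the x-axis; with |SL| = 28.5, L = (18.15, -12.81). Then |AL| = |L − A| = 22.21.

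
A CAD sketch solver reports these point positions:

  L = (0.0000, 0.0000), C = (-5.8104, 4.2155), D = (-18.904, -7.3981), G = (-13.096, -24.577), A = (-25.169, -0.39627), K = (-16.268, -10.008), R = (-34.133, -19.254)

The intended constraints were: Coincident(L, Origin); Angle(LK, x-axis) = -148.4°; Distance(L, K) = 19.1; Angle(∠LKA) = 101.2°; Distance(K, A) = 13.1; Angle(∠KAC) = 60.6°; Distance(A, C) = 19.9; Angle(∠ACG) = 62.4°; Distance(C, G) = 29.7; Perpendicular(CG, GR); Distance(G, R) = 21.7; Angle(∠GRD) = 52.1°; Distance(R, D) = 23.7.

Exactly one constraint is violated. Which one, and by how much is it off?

Distance(R, D) = 23.7 — off by 4.40.

L = (0.00, 0.00) ✓; LK at -148.4° ✓; |LK| = 19.10 ✓; ∠LKA = 101.2° ✓; |KA| = 13.10 ✓; ∠KAC = 60.60° ✓; |AC| = 19.90 ✓; ∠ACG = 62.40° ✓; |CG| = 29.70 ✓; ∠(CG, GR) = 90.00° ✓; |GR| = 21.70 ✓; ∠GRD = 52.10° ✓; |RD| = 19.30 ✗.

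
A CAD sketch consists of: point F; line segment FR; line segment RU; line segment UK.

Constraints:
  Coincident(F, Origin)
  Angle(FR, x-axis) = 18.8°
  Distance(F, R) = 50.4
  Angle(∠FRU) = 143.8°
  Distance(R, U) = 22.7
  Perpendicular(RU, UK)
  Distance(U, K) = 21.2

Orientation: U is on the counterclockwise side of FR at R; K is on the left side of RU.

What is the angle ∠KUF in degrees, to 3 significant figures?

64.8°

F is at the origin; FR runs at 18.8° with length 50.4, so R = 50.4·(cos 18.8°, sin 18.8°) = (47.7, 16.2). ∠FRU = 143.8°, so RU runs at 18.8° + (180° − 143.8°) = 55.0° from the x-axis; with |RU| = 22.7, U = R + 22.7·(cos 55.0°, sin 55.0°) = (60.7, 34.8). RU is perpendicular to UK; with |UK| = 21.2 on the left of RU, K = U + 21.2·(-0.819, 0.574) = (43.4, 47.0). Then cos ∠KUF = UK·UF / (|UK||UF|), giving 64.8°.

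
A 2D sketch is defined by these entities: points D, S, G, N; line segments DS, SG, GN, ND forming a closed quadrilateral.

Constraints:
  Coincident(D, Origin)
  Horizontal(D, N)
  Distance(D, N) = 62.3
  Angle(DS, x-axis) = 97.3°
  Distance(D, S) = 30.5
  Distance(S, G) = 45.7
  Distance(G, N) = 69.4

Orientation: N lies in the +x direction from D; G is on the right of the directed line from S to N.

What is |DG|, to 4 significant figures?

16.33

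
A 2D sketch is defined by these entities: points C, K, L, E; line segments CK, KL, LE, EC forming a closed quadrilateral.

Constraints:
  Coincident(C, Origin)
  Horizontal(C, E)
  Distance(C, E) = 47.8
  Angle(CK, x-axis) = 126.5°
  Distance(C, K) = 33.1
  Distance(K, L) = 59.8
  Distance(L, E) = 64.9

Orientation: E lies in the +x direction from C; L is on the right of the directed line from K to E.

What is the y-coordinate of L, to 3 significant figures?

-32.2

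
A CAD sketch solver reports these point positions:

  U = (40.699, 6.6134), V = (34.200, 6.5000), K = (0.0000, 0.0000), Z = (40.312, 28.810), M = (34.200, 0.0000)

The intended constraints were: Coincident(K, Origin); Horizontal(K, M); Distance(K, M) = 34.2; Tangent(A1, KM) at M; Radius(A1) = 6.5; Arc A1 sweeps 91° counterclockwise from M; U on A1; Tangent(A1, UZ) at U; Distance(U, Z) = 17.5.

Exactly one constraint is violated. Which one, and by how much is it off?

Distance(U, Z) = 17.5 — off by 4.70.

K = (0.00, 0.00) ✓; K.y = 0.00, M.y = 0.00 ✓; |KM| = 34.20 ✓; ∠(VM, MK) = 90.00° ✓; |VM| = 6.500 ✓; bearing(V→U) − bearing(V→M) = 91.00° ✓; |VU| = 6.500 ✓; ∠(VU, UZ) = 90.00° ✓; |UZ| = 22.20 ✗.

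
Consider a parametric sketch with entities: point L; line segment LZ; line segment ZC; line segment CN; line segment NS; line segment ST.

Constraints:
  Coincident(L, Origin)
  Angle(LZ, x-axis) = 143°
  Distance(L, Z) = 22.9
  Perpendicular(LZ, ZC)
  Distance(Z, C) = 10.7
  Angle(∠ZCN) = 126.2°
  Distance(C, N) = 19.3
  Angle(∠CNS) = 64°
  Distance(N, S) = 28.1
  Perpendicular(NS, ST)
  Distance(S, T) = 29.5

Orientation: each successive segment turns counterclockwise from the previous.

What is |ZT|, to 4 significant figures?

13.72

L is at the origin; LZ runs at 143.0° with length 22.9, so Z = (-18.29, 13.78). The perpendicularity gives ZC at right angles to LZ, so ZC runs at -127.0°; with |ZC| = 10.7, C = (-24.73, 5.236). ∠ZCN = 126.2° gives CN at -73.20° from the x-axis; with |CN| = 19.3, N = (-19.15, -13.24). ∠CNS = 64.0° gives NS at 42.80° from the x-axis; with |NS| = 28.1, S = (1.468, 5.852). The perpendicularity gives ST at right angles to NS, so ST runs at 132.8°; with |ST| = 29.5, T = (-18.58, 27.50). Then |ZT| = |T − Z| = 13.72.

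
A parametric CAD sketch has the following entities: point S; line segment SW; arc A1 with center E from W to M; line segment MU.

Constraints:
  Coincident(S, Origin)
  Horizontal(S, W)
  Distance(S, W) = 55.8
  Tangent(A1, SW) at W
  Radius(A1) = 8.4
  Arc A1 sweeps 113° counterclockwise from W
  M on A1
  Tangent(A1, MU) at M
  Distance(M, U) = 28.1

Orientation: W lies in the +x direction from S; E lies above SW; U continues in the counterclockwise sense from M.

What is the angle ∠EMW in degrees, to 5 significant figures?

33.500°

S is at the origin; SW is horizontal with |SW| = 55.8 and W on the +x side, so W = (55.800, 0.0000). Since A1 is tangent to SW there, EW ⟂ SW, so E = W + (0, 8.4) = (55.800, 8.4000). On A1, W sits at bearing -90° from E; a 113° counterclockwise sweep puts M at bearing 23°, so M = E + 8.4·(cos 23°, sin 23°) = (63.532, 11.682). Then cos ∠EMW = ME·MW / (|ME||MW|), giving 33.500°.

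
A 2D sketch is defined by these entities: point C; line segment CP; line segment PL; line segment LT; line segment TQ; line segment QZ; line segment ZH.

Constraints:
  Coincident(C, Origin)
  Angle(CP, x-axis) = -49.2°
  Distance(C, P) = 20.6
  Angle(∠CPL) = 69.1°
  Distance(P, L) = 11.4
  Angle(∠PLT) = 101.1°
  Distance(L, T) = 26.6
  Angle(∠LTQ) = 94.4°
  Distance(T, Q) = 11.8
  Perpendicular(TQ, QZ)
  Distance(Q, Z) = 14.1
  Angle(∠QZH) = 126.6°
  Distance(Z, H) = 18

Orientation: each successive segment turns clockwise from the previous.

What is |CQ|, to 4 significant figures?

10.25

C is at the origin; CP runs at -49.2° with length 20.6, so P = (13.46, -15.59). ∠CPL = 69.1° gives PL at -160.1° from the x-axis; with |PL| = 11.4, L = (2.741, -19.47). ∠PLT = 101.1° gives LT at 121.0° from the x-axis; with |LT| = 26.6, T = (-10.96, 3.326). ∠LTQ = 94.4° gives TQ at 35.40° from the x-axis; with |TQ| = 11.8, Q = (-1.340, 10.16). Then |CQ| = |Q − C| = 10.25.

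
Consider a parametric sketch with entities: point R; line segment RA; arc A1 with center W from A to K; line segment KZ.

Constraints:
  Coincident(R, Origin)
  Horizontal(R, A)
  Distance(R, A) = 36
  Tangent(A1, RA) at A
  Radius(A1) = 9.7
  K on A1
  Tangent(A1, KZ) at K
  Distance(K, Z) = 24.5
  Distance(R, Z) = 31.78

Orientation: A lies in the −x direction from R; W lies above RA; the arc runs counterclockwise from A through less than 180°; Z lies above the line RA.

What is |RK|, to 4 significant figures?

27.85

Checks: |WK| = 9.700 ✓; ∠(WK, KZ) = 90.00° ✓; |KZ| = 24.50 ✓; |RZ| = 31.78 ✓.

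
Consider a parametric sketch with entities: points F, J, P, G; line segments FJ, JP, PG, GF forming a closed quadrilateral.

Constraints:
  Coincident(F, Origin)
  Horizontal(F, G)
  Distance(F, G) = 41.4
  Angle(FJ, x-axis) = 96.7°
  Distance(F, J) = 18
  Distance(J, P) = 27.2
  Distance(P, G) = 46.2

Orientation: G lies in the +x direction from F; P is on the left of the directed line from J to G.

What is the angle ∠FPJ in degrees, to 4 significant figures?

18.70°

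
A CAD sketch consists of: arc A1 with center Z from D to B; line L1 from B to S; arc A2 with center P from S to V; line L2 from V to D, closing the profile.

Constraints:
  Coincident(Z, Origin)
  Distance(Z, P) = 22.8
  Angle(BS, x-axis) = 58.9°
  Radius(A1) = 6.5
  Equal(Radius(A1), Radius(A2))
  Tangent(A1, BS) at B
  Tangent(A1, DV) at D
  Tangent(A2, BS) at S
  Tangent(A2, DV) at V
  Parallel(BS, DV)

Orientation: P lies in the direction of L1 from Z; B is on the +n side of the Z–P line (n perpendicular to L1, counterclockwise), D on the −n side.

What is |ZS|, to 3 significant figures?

23.7

Tangency of A1 to both parallel lines with radius 6.5 puts B and D at Z ± 6.5·n: B = (-5.57, 3.36), D = (5.57, -3.36). Equal radii place S and V the same way about P: S = P + 6.5·n = (6.21, 22.9), V = P − 6.5·n = (17.3, 16.2). Then |ZS| = |S − Z| = 23.7.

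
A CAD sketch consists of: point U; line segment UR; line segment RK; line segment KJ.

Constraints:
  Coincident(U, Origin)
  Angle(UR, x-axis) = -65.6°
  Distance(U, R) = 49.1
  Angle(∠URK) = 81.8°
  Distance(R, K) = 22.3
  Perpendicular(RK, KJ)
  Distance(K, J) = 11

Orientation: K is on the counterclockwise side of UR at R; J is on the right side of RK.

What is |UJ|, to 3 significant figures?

61.5

U is at the origin; UR runs at -65.6° with length 49.1, so R = 49.1·(cos -65.6°, sin -65.6°) = (20.3, -44.7). ∠URK = 81.8°, so RK runs at -65.6° + (180° − 81.8°) = 32.6° from the x-axis; with |RK| = 22.3, K = R + 22.3·(cos 32.6°, sin 32.6°) = (39.1, -32.7). RK ⟂ KJ; with |KJ| = 11.0 on the right of RK, J = K + 11.0·(0.539, -0.842) = (45.0, -42.0). Then |UJ| = |J − U| = 61.5.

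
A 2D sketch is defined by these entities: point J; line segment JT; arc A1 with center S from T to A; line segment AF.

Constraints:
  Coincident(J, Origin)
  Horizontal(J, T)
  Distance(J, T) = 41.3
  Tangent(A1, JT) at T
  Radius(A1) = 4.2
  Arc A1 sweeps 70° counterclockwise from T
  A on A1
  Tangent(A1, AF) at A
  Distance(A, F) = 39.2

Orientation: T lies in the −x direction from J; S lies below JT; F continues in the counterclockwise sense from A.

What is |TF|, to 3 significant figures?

43.2

J is at the origin; J and T share the same y with |JT| = 41.3 and T on the −x side, so T = (-41.3, 0.00). The tangent condition forces ST to be normal to JT, so S = T + (0, -4.2) = (-41.3, -4.20). On A1, T sits at bearing 90° from S; a 70° counterclockwise sweep puts A at bearing 160°, so A = S + 4.2·(cos 160°, sin 160°) = (-45.2, -2.76). Tangency of A1 to AF means the radius SA is perpendicular to AF, so AF runs along (−sin 160°, cos 160°); with |AF| = 39.2, F = (-58.7, -39.6). Then |TF| = |F − T| = 43.2.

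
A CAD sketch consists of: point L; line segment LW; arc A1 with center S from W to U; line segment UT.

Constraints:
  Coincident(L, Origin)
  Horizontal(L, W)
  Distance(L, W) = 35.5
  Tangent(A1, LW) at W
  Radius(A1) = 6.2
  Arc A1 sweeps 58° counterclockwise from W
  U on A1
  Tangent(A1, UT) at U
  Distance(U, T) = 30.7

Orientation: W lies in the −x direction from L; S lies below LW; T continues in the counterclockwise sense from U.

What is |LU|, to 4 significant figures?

40.86

Tangency of A1 to LW means the radius SW is perpendicular to LW, so S = W + (0, -6.2) = (-35.50, -6.200). On A1, W sits at bearing 90° from S; a 58° counterclockwise sweep puts U at bearing 148°, so U = S + 6.2·(cos 148°, sin 148°) = (-40.76, -2.915). Then |LU| = |U − L| = 40.86.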